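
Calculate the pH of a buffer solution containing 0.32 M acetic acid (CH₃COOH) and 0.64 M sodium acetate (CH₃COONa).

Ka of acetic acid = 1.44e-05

pKa = -log(1.44e-05) = 4.84. pH = pKa + log([A⁻]/[HA]) = 4.84 + log(0.64/0.32)

pH = 5.14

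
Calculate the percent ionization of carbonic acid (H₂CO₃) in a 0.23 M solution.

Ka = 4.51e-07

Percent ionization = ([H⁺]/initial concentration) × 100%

Using Ka equilibrium: x² + Ka×x - Ka×C = 0. Solving: [H⁺] = 3.2185e-04. Percent = (3.2185e-04/0.23) × 100

Percent ionization = 0.14%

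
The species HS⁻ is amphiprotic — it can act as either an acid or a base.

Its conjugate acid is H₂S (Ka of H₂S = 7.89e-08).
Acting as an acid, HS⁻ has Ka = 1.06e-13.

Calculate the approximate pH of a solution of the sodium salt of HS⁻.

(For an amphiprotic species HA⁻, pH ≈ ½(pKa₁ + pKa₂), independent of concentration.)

pKa₁ = -log(7.89e-08) = 7.10; pKa₂ = -log(1.06e-13) = 12.97. For an amphiprotic species, pH ≈ ½(pKa₁ + pKa₂) = ½(7.10 + 12.97) = 10.04.

pH = 10.04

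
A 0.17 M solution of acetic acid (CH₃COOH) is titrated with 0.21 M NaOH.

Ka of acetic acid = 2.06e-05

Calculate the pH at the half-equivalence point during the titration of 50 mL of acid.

At half-equivalence [HA] = [A⁻], so Henderson-Hasselbalch gives pH = pKa = -log(2.06e-05) = 4.69.

pH = pKa = 4.69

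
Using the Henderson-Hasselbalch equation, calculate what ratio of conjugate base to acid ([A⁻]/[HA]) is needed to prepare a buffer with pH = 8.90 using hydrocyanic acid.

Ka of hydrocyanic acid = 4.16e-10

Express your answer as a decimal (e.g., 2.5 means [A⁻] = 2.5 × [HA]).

pKa = -log(4.16e-10) = 9.3809. pH = pKa + log([A⁻]/[HA]), so log([A⁻]/[HA]) = pH − pKa = 8.90 − 9.3809 = -0.4809. [A⁻]/[HA] = 10^(-0.4809) = 0.330

[A⁻]/[HA] = 0.330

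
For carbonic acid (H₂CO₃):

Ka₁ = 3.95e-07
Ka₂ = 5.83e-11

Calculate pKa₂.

pKa₂ = -log(Ka₂) = -log(5.83e-11) = 10.23.

pK_{a2} = 10.23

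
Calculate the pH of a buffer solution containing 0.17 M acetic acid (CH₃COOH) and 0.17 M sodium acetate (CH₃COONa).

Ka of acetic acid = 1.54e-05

pKa = -log(1.54e-05) = 4.81. pH = pKa + log([A⁻]/[HA]) = 4.81 + log(0.17/0.17)

pH = 4.81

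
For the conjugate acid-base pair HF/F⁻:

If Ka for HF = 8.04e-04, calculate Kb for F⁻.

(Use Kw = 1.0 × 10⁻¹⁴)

For a conjugate pair Ka × Kb = Kw, so Kb = Kw/Ka = 1.0 × 10⁻¹⁴ / 8.04e-04 = 1.24e-11.

K_b = 1.24e-11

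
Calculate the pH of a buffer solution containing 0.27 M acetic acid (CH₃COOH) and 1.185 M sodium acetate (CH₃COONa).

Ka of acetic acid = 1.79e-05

pKa = -log(1.79e-05) = 4.75. pH = pKa + log([A⁻]/[HA]) = 4.75 + log(1.185/0.27)

pH = 5.39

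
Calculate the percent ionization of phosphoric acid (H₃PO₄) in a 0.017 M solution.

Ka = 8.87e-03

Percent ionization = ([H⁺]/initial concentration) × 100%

Using Ka equilibrium: x² + Ka×x - Ka×C = 0. Solving: [H⁺] = 8.6210e-03. Percent = (8.6210e-03/0.017) × 100

Percent ionization = 50.7%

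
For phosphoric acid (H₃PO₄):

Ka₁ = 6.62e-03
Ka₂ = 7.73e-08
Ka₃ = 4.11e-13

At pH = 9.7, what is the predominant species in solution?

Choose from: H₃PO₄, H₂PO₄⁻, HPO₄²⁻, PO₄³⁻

pKa₁ = 2.18, pKa₂ = 7.11, pKa₃ = 12.39. For a polyprotic acid the predominant species crosses at each pKa: below pKa_n the protonated form dominates, above it the deprotonated form does. At pH = 9.7, the predominant species is HPO₄²⁻.

HPO₄²⁻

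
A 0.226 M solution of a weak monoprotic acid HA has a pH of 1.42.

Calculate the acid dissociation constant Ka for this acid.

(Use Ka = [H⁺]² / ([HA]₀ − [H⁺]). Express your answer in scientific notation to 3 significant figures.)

[H⁺] = 10^(−pH) = 10^(−1.42) = 3.802e-02 M. For HA ⇌ H⁺ + A⁻, Ka = [H⁺][A⁻]/[HA] = [H⁺]² / ([HA]₀ − [H⁺]) = (3.802e-02)² / (0.226 − 3.802e-02) = 7.69e-03.

K_a = 7.69e-03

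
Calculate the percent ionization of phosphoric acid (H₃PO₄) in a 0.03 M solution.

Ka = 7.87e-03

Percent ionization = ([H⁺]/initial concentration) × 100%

Using Ka equilibrium: x² + Ka×x - Ka×C = 0. Solving: [H⁺] = 1.1926e-02. Percent = (1.1926e-02/0.03) × 100

Percent ionization = 39.8%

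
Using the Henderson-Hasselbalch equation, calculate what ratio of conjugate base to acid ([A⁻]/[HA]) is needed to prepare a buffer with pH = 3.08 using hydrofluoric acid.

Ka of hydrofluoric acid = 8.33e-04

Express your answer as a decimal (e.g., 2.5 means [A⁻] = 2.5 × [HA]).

pKa = -log(8.33e-04) = 3.0794. pH = pKa + log([A⁻]/[HA]), so log([A⁻]/[HA]) = pH − pKa = 3.08 − 3.0794 = 0.0006. [A⁻]/[HA] = 10^(0.0006) = 1.00

[A⁻]/[HA] = 1.00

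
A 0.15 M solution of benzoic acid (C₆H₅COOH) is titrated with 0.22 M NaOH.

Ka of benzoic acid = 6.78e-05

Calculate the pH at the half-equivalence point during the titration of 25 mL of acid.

At half-equivalence [HA] = [A⁻], so Henderson-Hasselbalch gives pH = pKa = -log(6.78e-05) = 4.17.

pH = pKa = 4.17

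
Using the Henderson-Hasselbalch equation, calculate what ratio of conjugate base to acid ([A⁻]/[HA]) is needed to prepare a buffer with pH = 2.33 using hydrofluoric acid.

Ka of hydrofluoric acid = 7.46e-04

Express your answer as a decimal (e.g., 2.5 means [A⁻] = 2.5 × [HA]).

pKa = -log(7.46e-04) = 3.1273. pH = pKa + log([A⁻]/[HA]), so log([A⁻]/[HA]) = pH − pKa = 2.33 − 3.1273 = -0.7973. [A⁻]/[HA] = 10^(-0.7973) = 0.159

[A⁻]/[HA] = 0.159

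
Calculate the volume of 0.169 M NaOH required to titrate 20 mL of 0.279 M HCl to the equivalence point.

At equivalence: moles acid = moles base. moles HCl = 0.279 × 20/1000 = 0.00558 mol. V_base = moles / 0.169 × 1000 = 33.0 mL.

V_{base} = 33.0 mL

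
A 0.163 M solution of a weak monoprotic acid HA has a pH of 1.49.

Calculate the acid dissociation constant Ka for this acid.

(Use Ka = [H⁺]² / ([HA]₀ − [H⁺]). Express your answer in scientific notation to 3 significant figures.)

[H⁺] = 10^(−pH) = 10^(−1.49) = 3.236e-02 M. For HA ⇌ H⁺ + A⁻, Ka = [H⁺][A⁻]/[HA] = [H⁺]² / ([HA]₀ − [H⁺]) = (3.236e-02)² / (0.163 − 3.236e-02) = 8.02e-03.

K_a = 8.02e-03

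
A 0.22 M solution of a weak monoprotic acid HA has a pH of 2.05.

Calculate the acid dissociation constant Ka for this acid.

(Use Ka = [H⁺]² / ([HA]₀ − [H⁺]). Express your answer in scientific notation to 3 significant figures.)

[H⁺] = 10^(−pH) = 10^(−2.05) = 8.913e-03 M. For HA ⇌ H⁺ + A⁻, Ka = [H⁺][A⁻]/[HA] = [H⁺]² / ([HA]₀ − [H⁺]) = (8.913e-03)² / (0.22 − 8.913e-03) = 3.76e-04.

K_a = 3.76e-04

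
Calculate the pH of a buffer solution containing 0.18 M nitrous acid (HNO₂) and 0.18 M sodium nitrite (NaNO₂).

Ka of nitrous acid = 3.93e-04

pKa = -log(3.93e-04) = 3.41. pH = pKa + log([A⁻]/[HA]) = 3.41 + log(0.18/0.18)

pH = 3.41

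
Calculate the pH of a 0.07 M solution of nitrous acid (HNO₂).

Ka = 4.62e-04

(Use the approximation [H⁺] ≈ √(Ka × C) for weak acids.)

[H⁺] = √(Ka × C) = √(4.62e-04 × 0.07) = 5.6868e-03. pH = -log(5.6868e-03)

pH = 2.25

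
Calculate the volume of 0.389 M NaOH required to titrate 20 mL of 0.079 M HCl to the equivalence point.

At equivalence: moles acid = moles base. moles HCl = 0.079 × 20/1000 = 0.00158 mol. V_base = moles / 0.389 × 1000 = 4.1 mL.

V_{base} = 4.1 mL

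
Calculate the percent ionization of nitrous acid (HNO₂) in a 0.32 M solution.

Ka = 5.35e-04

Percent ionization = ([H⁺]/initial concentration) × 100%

Using Ka equilibrium: x² + Ka×x - Ka×C = 0. Solving: [H⁺] = 1.2820e-02. Percent = (1.2820e-02/0.32) × 100

Percent ionization = 4.01%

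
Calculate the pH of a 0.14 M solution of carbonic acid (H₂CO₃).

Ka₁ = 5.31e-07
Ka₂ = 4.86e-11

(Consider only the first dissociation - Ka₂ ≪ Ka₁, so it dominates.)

First dissociation dominates. From Ka₁ = [H⁺][HA⁻]/[H₂A], x² + Ka₁·x − Ka₁·C = 0 with C = 0.14 M and Ka₁ = 5.31e-07. Solving: [H⁺] = (−Ka₁ + √(Ka₁² + 4·Ka₁·C)) / 2 = 2.7239e-04 M. pH = -log(2.7239e-04) = 3.56.

pH = 3.56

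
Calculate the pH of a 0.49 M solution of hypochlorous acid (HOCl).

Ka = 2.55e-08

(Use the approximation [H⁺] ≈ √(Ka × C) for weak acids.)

[H⁺] = √(Ka × C) = √(2.55e-08 × 0.49) = 1.1178e-04. pH = -log(1.1178e-04)

pH = 3.95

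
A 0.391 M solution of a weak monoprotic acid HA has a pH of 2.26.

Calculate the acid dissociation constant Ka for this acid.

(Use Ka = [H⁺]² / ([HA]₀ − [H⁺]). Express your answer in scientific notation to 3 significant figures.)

[H⁺] = 10^(−pH) = 10^(−2.26) = 5.495e-03 M. For HA ⇌ H⁺ + A⁻, Ka = [H⁺][A⁻]/[HA] = [H⁺]² / ([HA]₀ − [H⁺]) = (5.495e-03)² / (0.391 − 5.495e-03) = 7.83e-05.

K_a = 7.83e-05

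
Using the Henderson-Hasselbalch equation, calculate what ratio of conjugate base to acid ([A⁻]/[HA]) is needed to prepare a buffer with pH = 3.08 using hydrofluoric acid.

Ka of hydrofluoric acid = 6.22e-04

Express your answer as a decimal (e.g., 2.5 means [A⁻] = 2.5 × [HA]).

pKa = -log(6.22e-04) = 3.2062. pH = pKa + log([A⁻]/[HA]), so log([A⁻]/[HA]) = pH − pKa = 3.08 − 3.2062 = -0.1262. [A⁻]/[HA] = 10^(-0.1262) = 0.748

[A⁻]/[HA] = 0.748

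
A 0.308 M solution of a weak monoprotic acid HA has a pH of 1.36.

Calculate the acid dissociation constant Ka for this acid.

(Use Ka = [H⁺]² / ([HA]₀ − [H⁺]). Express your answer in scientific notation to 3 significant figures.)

[H⁺] = 10^(−pH) = 10^(−1.36) = 4.365e-02 M. For HA ⇌ H⁺ + A⁻, Ka = [H⁺][A⁻]/[HA] = [H⁺]² / ([HA]₀ − [H⁺]) = (4.365e-02)² / (0.308 − 4.365e-02) = 7.21e-03.

K_a = 7.21e-03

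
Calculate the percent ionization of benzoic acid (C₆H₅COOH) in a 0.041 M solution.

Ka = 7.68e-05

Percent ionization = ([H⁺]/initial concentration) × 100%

Using Ka equilibrium: x² + Ka×x - Ka×C = 0. Solving: [H⁺] = 1.7365e-03. Percent = (1.7365e-03/0.041) × 100

Percent ionization = 4.24%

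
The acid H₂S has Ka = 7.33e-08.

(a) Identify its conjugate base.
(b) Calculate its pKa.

(a) The conjugate base is formed by removing one H⁺ from H₂S, giving HS⁻. (b) pKa = -log(Ka) = -log(7.33e-08) = 7.13.

Conjugate base: HS⁻; pK_a = 7.13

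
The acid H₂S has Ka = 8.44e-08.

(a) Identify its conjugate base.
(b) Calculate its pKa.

(a) The conjugate base is formed by removing one H⁺ from H₂S, giving HS⁻. (b) pKa = -log(Ka) = -log(8.44e-08) = 7.07.

Conjugate base: HS⁻; pK_a = 7.07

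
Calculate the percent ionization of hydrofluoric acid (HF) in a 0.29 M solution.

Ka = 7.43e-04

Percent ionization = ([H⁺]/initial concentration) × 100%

Using Ka equilibrium: x² + Ka×x - Ka×C = 0. Solving: [H⁺] = 1.4312e-02. Percent = (1.4312e-02/0.29) × 100

Percent ionization = 4.94%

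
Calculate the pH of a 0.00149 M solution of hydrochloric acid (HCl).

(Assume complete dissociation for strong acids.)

[H⁺] = 0.00149 M for strong acid. pH = -log[H⁺] = -log(0.00149)

pH = 2.83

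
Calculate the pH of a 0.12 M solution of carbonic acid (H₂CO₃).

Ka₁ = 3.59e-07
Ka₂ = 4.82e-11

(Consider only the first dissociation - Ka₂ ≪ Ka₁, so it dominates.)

First dissociation dominates. From Ka₁ = [H⁺][HA⁻]/[H₂A], x² + Ka₁·x − Ka₁·C = 0 with C = 0.12 M and Ka₁ = 3.59e-07. Solving: [H⁺] = (−Ka₁ + √(Ka₁² + 4·Ka₁·C)) / 2 = 2.0738e-04 M. pH = -log(2.0738e-04) = 3.68.

pH = 3.68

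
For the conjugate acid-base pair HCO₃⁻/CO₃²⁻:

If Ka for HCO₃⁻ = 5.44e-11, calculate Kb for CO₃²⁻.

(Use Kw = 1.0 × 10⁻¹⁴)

For a conjugate pair Ka × Kb = Kw, so Kb = Kw/Ka = 1.0 × 10⁻¹⁴ / 5.44e-11 = 1.84e-04.

K_b = 1.84e-04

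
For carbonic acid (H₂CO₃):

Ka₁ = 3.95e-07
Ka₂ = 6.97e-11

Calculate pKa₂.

pKa₂ = -log(Ka₂) = -log(6.97e-11) = 10.16.

pK_{a2} = 10.16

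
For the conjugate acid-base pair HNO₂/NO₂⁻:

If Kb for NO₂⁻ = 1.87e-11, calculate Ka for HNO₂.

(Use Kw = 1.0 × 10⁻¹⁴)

For a conjugate pair Ka × Kb = Kw, so Ka = Kw/Kb = 1.0 × 10⁻¹⁴ / 1.87e-11 = 5.35e-04.

K_a = 5.35e-04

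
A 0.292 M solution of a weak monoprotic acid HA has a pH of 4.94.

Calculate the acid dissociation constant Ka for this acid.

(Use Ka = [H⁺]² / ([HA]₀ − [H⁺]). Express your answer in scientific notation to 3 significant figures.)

[H⁺] = 10^(−pH) = 10^(−4.94) = 1.148e-05 M. For HA ⇌ H⁺ + A⁻, Ka = [H⁺][A⁻]/[HA] = [H⁺]² / ([HA]₀ − [H⁺]) = (1.148e-05)² / (0.292 − 1.148e-05) = 4.51e-10.

K_a = 4.51e-10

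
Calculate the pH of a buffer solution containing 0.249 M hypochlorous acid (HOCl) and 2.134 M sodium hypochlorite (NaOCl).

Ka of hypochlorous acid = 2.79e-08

pKa = -log(2.79e-08) = 7.55. pH = pKa + log([A⁻]/[HA]) = 7.55 + log(2.134/0.249)

pH = 8.49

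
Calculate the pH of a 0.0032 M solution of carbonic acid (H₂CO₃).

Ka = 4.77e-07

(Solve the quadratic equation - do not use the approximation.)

x² + Ka×x - Ka×C = 0. Using quadratic formula: [H⁺] = 3.8831e-05

pH = 4.41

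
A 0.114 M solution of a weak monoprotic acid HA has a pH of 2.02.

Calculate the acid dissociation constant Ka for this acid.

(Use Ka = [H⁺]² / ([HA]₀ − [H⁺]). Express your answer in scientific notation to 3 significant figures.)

[H⁺] = 10^(−pH) = 10^(−2.02) = 9.550e-03 M. For HA ⇌ H⁺ + A⁻, Ka = [H⁺][A⁻]/[HA] = [H⁺]² / ([HA]₀ − [H⁺]) = (9.550e-03)² / (0.114 − 9.550e-03) = 8.73e-04.

K_a = 8.73e-04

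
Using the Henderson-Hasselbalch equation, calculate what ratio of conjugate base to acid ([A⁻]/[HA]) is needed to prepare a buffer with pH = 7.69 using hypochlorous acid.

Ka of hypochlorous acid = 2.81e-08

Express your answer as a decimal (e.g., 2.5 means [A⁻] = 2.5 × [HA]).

pKa = -log(2.81e-08) = 7.5513. pH = pKa + log([A⁻]/[HA]), so log([A⁻]/[HA]) = pH − pKa = 7.69 − 7.5513 = 0.1387. [A⁻]/[HA] = 10^(0.1387) = 1.38

[A⁻]/[HA] = 1.38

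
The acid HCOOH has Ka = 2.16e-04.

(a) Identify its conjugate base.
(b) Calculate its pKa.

(a) The conjugate base is formed by removing one H⁺ from HCOOH, giving HCOO⁻. (b) pKa = -log(Ka) = -log(2.16e-04) = 3.67.

Conjugate base: HCOO⁻; pK_a = 3.67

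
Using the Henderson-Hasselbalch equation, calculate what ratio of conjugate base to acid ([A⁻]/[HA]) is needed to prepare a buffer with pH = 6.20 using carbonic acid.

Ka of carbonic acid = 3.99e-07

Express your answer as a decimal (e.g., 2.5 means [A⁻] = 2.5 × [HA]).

pKa = -log(3.99e-07) = 6.3990. pH = pKa + log([A⁻]/[HA]), so log([A⁻]/[HA]) = pH − pKa = 6.20 − 6.3990 = -0.1990. [A⁻]/[HA] = 10^(-0.1990) = 0.632

[A⁻]/[HA] = 0.632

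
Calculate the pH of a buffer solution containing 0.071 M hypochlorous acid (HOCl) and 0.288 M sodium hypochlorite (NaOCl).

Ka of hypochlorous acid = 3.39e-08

pKa = -log(3.39e-08) = 7.47. pH = pKa + log([A⁻]/[HA]) = 7.47 + log(0.288/0.071)

pH = 8.08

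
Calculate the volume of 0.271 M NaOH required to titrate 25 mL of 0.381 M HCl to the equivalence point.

At equivalence: moles acid = moles base. moles HCl = 0.381 × 25/1000 = 0.009525 mol. V_base = moles / 0.271 × 1000 = 35.1 mL.

V_{base} = 35.1 mL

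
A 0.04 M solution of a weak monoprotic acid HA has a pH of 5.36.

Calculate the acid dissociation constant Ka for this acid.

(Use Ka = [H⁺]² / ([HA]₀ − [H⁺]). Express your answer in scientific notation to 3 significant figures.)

[H⁺] = 10^(−pH) = 10^(−5.36) = 4.365e-06 M. For HA ⇌ H⁺ + A⁻, Ka = [H⁺][A⁻]/[HA] = [H⁺]² / ([HA]₀ − [H⁺]) = (4.365e-06)² / (0.04 − 4.365e-06) = 4.76e-10.

K_a = 4.76e-10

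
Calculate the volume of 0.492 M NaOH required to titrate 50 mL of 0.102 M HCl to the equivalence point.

At equivalence: moles acid = moles base. moles HCl = 0.102 × 50/1000 = 0.0051 mol. V_base = moles / 0.492 × 1000 = 10.4 mL.

V_{base} = 10.4 mL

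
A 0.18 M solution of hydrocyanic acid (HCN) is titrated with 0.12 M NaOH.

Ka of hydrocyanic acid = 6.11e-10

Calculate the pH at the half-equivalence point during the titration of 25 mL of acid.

At half-equivalence [HA] = [A⁻], so Henderson-Hasselbalch gives pH = pKa = -log(6.11e-10) = 9.21.

pH = pKa = 9.21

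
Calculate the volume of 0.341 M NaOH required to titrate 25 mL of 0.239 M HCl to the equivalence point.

At equivalence: moles acid = moles base. moles HCl = 0.239 × 25/1000 = 0.005975 mol. V_base = moles / 0.341 × 1000 = 17.5 mL.

V_{base} = 17.5 mL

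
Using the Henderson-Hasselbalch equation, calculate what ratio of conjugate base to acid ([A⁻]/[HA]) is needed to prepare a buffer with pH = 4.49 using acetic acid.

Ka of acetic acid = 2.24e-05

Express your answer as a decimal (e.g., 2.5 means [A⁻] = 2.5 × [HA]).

pKa = -log(2.24e-05) = 4.6498. pH = pKa + log([A⁻]/[HA]), so log([A⁻]/[HA]) = pH − pKa = 4.49 − 4.6498 = -0.1598. [A⁻]/[HA] = 10^(-0.1598) = 0.692

[A⁻]/[HA] = 0.692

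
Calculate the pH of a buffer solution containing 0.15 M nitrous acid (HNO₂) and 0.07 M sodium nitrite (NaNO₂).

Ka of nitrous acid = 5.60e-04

pKa = -log(5.60e-04) = 3.25. pH = pKa + log([A⁻]/[HA]) = 3.25 + log(0.07/0.15)

pH = 2.92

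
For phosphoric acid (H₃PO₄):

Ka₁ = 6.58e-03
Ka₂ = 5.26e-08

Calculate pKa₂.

pKa₂ = -log(Ka₂) = -log(5.26e-08) = 7.28.

pK_{a2} = 7.28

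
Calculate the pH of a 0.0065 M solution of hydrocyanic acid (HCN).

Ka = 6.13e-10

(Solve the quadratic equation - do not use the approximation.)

x² + Ka×x - Ka×C = 0. Using quadratic formula: [H⁺] = 1.9958e-06

pH = 5.70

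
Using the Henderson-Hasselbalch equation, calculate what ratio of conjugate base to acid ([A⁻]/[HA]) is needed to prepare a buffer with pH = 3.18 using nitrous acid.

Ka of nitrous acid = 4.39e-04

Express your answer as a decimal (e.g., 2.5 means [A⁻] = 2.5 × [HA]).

pKa = -log(4.39e-04) = 3.3575. pH = pKa + log([A⁻]/[HA]), so log([A⁻]/[HA]) = pH − pKa = 3.18 − 3.3575 = -0.1775. [A⁻]/[HA] = 10^(-0.1775) = 0.664

[A⁻]/[HA] = 0.664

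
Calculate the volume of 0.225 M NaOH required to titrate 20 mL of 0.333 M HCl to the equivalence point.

At equivalence: moles acid = moles base. moles HCl = 0.333 × 20/1000 = 0.00666 mol. V_base = moles / 0.225 × 1000 = 29.6 mL.

V_{base} = 29.6 mL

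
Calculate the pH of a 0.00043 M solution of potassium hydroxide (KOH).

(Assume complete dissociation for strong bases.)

[OH⁻] = 0.00043 M for strong base. pOH = -log[OH⁻] = 3.37, pH = 14 - pOH

pH = 10.63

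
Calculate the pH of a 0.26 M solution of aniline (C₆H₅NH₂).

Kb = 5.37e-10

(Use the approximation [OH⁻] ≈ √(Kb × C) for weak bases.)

[OH⁻] = √(Kb × C) = √(5.37e-10 × 0.26) = 1.1816e-05. pOH = 4.93, pH = 14 - pOH

pH = 9.07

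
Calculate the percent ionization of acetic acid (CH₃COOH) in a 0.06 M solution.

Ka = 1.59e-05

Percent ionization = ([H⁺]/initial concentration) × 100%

Using Ka equilibrium: x² + Ka×x - Ka×C = 0. Solving: [H⁺] = 9.6881e-04. Percent = (9.6881e-04/0.06) × 100

Percent ionization = 1.61%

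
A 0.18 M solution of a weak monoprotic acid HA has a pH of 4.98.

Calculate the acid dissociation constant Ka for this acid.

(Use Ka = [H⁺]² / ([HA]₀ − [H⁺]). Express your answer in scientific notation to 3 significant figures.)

[H⁺] = 10^(−pH) = 10^(−4.98) = 1.047e-05 M. For HA ⇌ H⁺ + A⁻, Ka = [H⁺][A⁻]/[HA] = [H⁺]² / ([HA]₀ − [H⁺]) = (1.047e-05)² / (0.18 − 1.047e-05) = 6.09e-10.

K_a = 6.09e-10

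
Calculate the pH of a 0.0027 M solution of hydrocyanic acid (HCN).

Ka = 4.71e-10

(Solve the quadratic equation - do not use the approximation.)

x² + Ka×x - Ka×C = 0. Using quadratic formula: [H⁺] = 1.1275e-06

pH = 5.95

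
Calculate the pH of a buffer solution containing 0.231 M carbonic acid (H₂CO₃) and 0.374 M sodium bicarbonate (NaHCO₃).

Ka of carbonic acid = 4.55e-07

pKa = -log(4.55e-07) = 6.34. pH = pKa + log([A⁻]/[HA]) = 6.34 + log(0.374/0.231)

pH = 6.55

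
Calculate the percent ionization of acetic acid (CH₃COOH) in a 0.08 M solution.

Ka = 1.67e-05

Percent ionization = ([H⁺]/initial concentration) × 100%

Using Ka equilibrium: x² + Ka×x - Ka×C = 0. Solving: [H⁺] = 1.1475e-03. Percent = (1.1475e-03/0.08) × 100

Percent ionization = 1.43%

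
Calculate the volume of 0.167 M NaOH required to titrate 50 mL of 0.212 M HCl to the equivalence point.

At equivalence: moles acid = moles base. moles HCl = 0.212 × 50/1000 = 0.0106 mol. V_base = moles / 0.167 × 1000 = 63.5 mL.

V_{base} = 63.5 mL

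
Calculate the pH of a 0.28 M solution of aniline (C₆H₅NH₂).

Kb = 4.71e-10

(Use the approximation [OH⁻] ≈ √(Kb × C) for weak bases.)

[OH⁻] = √(Kb × C) = √(4.71e-10 × 0.28) = 1.1484e-05. pOH = 4.94, pH = 14 - pOH

pH = 9.06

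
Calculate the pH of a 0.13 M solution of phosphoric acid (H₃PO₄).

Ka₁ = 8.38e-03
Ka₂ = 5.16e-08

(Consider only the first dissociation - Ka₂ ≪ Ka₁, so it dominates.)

First dissociation dominates. From Ka₁ = [H⁺][HA⁻]/[H₂A], x² + Ka₁·x − Ka₁·C = 0 with C = 0.13 M and Ka₁ = 8.38e-03. Solving: [H⁺] = (−Ka₁ + √(Ka₁² + 4·Ka₁·C)) / 2 = 2.9081e-02 M. pH = -log(2.9081e-02) = 1.54.

pH = 1.54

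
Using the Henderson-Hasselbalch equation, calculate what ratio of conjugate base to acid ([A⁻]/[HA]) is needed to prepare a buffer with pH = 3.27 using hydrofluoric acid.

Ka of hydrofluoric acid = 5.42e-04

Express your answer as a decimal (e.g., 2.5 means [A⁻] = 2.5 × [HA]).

pKa = -log(5.42e-04) = 3.2660. pH = pKa + log([A⁻]/[HA]), so log([A⁻]/[HA]) = pH − pKa = 3.27 − 3.2660 = 0.0040. [A⁻]/[HA] = 10^(0.0040) = 1.01

[A⁻]/[HA] = 1.01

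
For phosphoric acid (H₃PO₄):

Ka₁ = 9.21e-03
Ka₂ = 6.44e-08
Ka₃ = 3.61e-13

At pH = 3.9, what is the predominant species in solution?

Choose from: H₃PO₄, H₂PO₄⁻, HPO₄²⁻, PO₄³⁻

pKa₁ = 2.04, pKa₂ = 7.19, pKa₃ = 12.44. For a polyprotic acid the predominant species crosses at each pKa: below pKa_n the protonated form dominates, above it the deprotonated form does. At pH = 3.9, the predominant species is H₂PO₄⁻.

H₂PO₄⁻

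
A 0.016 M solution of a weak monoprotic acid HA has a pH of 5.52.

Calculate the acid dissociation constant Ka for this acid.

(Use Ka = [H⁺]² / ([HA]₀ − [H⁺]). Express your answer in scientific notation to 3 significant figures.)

[H⁺] = 10^(−pH) = 10^(−5.52) = 3.020e-06 M. For HA ⇌ H⁺ + A⁻, Ka = [H⁺][A⁻]/[HA] = [H⁺]² / ([HA]₀ − [H⁺]) = (3.020e-06)² / (0.016 − 3.020e-06) = 5.70e-10.

K_a = 5.70e-10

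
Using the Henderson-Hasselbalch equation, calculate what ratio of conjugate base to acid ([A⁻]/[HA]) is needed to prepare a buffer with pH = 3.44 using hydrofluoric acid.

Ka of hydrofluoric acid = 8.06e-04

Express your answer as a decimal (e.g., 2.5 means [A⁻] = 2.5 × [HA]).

pKa = -log(8.06e-04) = 3.0937. pH = pKa + log([A⁻]/[HA]), so log([A⁻]/[HA]) = pH − pKa = 3.44 − 3.0937 = 0.3463. [A⁻]/[HA] = 10^(0.3463) = 2.22

[A⁻]/[HA] = 2.22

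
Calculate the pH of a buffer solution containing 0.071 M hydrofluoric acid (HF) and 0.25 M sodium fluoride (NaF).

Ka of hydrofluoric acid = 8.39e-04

pKa = -log(8.39e-04) = 3.08. pH = pKa + log([A⁻]/[HA]) = 3.08 + log(0.25/0.071)

pH = 3.62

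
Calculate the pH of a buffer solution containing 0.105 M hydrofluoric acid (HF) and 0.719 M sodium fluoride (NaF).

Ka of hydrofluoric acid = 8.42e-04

pKa = -log(8.42e-04) = 3.07. pH = pKa + log([A⁻]/[HA]) = 3.07 + log(0.719/0.105)

pH = 3.91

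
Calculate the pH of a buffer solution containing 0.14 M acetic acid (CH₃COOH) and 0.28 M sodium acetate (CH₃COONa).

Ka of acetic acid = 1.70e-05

pKa = -log(1.70e-05) = 4.77. pH = pKa + log([A⁻]/[HA]) = 4.77 + log(0.28/0.14)

pH = 5.07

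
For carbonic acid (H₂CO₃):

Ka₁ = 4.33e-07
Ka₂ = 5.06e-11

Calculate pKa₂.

pKa₂ = -log(Ka₂) = -log(5.06e-11) = 10.30.

pK_{a2} = 10.30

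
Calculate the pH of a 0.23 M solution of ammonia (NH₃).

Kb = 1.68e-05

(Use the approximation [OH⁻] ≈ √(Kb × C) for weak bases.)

[OH⁻] = √(Kb × C) = √(1.68e-05 × 0.23) = 1.9657e-03. pOH = 2.71, pH = 14 - pOH

pH = 11.29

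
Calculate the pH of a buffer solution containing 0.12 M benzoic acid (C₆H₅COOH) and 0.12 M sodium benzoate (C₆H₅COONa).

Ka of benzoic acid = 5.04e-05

pKa = -log(5.04e-05) = 4.30. pH = pKa + log([A⁻]/[HA]) = 4.30 + log(0.12/0.12)

pH = 4.30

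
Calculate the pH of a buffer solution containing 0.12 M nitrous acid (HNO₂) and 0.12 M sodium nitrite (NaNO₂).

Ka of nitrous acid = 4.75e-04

pKa = -log(4.75e-04) = 3.32. pH = pKa + log([A⁻]/[HA]) = 3.32 + log(0.12/0.12)

pH = 3.32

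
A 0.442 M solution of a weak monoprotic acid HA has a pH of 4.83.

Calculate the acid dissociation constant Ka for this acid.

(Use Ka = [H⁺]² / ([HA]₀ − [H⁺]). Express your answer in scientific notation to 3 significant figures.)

[H⁺] = 10^(−pH) = 10^(−4.83) = 1.479e-05 M. For HA ⇌ H⁺ + A⁻, Ka = [H⁺][A⁻]/[HA] = [H⁺]² / ([HA]₀ − [H⁺]) = (1.479e-05)² / (0.442 − 1.479e-05) = 4.95e-10.

K_a = 4.95e-10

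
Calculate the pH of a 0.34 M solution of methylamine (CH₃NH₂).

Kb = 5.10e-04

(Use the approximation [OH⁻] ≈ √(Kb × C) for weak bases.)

[OH⁻] = √(Kb × C) = √(5.10e-04 × 0.34) = 1.3168e-02. pOH = 1.88, pH = 14 - pOH

pH = 12.12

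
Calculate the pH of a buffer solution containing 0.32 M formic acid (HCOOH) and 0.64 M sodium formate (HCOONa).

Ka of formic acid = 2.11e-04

pKa = -log(2.11e-04) = 3.68. pH = pKa + log([A⁻]/[HA]) = 3.68 + log(0.64/0.32)

pH = 3.98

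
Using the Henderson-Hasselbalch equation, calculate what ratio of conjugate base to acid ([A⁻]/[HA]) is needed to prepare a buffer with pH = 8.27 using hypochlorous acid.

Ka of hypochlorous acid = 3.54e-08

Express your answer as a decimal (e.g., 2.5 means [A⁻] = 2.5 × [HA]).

pKa = -log(3.54e-08) = 7.4510. pH = pKa + log([A⁻]/[HA]), so log([A⁻]/[HA]) = pH − pKa = 8.27 − 7.4510 = 0.8190. [A⁻]/[HA] = 10^(0.8190) = 6.59

[A⁻]/[HA] = 6.59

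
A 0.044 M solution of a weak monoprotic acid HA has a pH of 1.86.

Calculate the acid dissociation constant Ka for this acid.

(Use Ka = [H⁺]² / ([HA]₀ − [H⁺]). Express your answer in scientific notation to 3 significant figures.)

[H⁺] = 10^(−pH) = 10^(−1.86) = 1.380e-02 M. For HA ⇌ H⁺ + A⁻, Ka = [H⁺][A⁻]/[HA] = [H⁺]² / ([HA]₀ − [H⁺]) = (1.380e-02)² / (0.044 − 1.380e-02) = 6.31e-03.

K_a = 6.31e-03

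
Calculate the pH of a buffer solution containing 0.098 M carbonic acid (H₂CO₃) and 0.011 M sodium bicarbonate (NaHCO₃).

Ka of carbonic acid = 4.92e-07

pKa = -log(4.92e-07) = 6.31. pH = pKa + log([A⁻]/[HA]) = 6.31 + log(0.011/0.098)

pH = 5.36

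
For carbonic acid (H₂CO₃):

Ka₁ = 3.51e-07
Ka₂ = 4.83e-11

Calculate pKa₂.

pKa₂ = -log(Ka₂) = -log(4.83e-11) = 10.32.

pK_{a2} = 10.32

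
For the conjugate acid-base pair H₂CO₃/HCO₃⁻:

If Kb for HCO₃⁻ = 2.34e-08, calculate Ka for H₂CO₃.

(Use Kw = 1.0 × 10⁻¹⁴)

For a conjugate pair Ka × Kb = Kw, so Ka = Kw/Kb = 1.0 × 10⁻¹⁴ / 2.34e-08 = 4.27e-07.

K_a = 4.27e-07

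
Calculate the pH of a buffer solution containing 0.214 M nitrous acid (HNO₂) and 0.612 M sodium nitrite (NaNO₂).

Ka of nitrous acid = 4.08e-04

pKa = -log(4.08e-04) = 3.39. pH = pKa + log([A⁻]/[HA]) = 3.39 + log(0.612/0.214)

pH = 3.85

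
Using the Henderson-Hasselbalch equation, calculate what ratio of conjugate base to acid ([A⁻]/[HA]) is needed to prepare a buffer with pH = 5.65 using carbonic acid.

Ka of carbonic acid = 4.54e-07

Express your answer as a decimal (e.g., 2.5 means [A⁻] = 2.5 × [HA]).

pKa = -log(4.54e-07) = 6.3429. pH = pKa + log([A⁻]/[HA]), so log([A⁻]/[HA]) = pH − pKa = 5.65 − 6.3429 = -0.6929. [A⁻]/[HA] = 10^(-0.6929) = 0.203

[A⁻]/[HA] = 0.203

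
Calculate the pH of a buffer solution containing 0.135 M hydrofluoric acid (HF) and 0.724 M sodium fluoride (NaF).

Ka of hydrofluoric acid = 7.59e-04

pKa = -log(7.59e-04) = 3.12. pH = pKa + log([A⁻]/[HA]) = 3.12 + log(0.724/0.135)

pH = 3.85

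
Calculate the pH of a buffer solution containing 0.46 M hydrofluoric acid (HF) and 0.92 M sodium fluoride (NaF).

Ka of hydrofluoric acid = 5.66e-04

pKa = -log(5.66e-04) = 3.25. pH = pKa + log([A⁻]/[HA]) = 3.25 + log(0.92/0.46)

pH = 3.55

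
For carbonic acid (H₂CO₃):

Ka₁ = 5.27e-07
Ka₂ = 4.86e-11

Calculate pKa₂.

pKa₂ = -log(Ka₂) = -log(4.86e-11) = 10.31.

pK_{a2} = 10.31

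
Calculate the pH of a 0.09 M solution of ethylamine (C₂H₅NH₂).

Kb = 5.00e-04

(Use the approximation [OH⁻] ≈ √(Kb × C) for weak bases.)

[OH⁻] = √(Kb × C) = √(5.00e-04 × 0.09) = 6.7082e-03. pOH = 2.17, pH = 14 - pOH

pH = 11.83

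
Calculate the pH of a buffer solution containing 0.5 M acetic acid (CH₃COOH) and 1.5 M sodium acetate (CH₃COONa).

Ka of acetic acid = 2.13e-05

pKa = -log(2.13e-05) = 4.67. pH = pKa + log([A⁻]/[HA]) = 4.67 + log(1.5/0.5)

pH = 5.15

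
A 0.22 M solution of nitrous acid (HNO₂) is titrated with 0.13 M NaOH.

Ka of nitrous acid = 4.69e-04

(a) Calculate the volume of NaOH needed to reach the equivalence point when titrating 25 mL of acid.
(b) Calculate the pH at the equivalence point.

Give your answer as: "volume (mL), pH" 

moles acid = 0.22 × 25/1000 = 0.0055 mol; V_base = moles/0.13 × 1000 = 42.3 mL. At equivalence only the conjugate base is present: [A⁻] = 0.0055/0.067 = 8.1714e-02 M. Kb = Kw/Ka = 2.13e-11; [OH⁻] = √(Kb × [A⁻]) = 1.3200e-06; pOH = 5.88; pH = 14 - pOH = 8.12.

V = 42.3 mL, pH = 8.12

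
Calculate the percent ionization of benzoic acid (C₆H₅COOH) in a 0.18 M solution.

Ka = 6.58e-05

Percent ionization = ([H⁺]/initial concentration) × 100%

Using Ka equilibrium: x² + Ka×x - Ka×C = 0. Solving: [H⁺] = 3.4088e-03. Percent = (3.4088e-03/0.18) × 100

Percent ionization = 1.89%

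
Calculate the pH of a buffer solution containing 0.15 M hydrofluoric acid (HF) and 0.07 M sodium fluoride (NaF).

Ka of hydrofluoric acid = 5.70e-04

pKa = -log(5.70e-04) = 3.24. pH = pKa + log([A⁻]/[HA]) = 3.24 + log(0.07/0.15)

pH = 2.91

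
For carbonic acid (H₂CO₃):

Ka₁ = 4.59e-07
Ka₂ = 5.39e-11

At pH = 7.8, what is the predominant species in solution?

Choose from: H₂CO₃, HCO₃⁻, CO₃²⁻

pKa₁ = 6.34, pKa₂ = 10.27. For a polyprotic acid the predominant species crosses at each pKa: below pKa_n the protonated form dominates, above it the deprotonated form does. At pH = 7.8, the predominant species is HCO₃⁻.

HCO₃⁻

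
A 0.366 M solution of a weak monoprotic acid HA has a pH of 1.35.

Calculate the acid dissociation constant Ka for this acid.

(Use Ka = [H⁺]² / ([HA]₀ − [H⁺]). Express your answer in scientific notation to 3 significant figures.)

[H⁺] = 10^(−pH) = 10^(−1.35) = 4.467e-02 M. For HA ⇌ H⁺ + A⁻, Ka = [H⁺][A⁻]/[HA] = [H⁺]² / ([HA]₀ − [H⁺]) = (4.467e-02)² / (0.366 − 4.467e-02) = 6.21e-03.

K_a = 6.21e-03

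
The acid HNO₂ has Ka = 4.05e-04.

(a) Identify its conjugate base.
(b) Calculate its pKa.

(a) The conjugate base is formed by removing one H⁺ from HNO₂, giving NO₂⁻. (b) pKa = -log(Ka) = -log(4.05e-04) = 3.39.

Conjugate base: NO₂⁻; pK_a = 3.39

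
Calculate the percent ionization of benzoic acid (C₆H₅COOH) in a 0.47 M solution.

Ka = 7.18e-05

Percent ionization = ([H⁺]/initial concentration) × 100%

Using Ka equilibrium: x² + Ka×x - Ka×C = 0. Solving: [H⁺] = 5.7733e-03. Percent = (5.7733e-03/0.47) × 100

Percent ionization = 1.23%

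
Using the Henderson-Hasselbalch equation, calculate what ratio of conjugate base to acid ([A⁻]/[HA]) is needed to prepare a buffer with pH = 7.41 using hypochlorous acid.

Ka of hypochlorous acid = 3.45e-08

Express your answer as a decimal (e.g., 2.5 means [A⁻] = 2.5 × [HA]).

pKa = -log(3.45e-08) = 7.4622. pH = pKa + log([A⁻]/[HA]), so log([A⁻]/[HA]) = pH − pKa = 7.41 − 7.4622 = -0.0522. [A⁻]/[HA] = 10^(-0.0522) = 0.887

[A⁻]/[HA] = 0.887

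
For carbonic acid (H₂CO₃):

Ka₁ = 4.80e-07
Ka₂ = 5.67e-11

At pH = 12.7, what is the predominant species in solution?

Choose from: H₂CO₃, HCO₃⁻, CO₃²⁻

pKa₁ = 6.32, pKa₂ = 10.25. For a polyprotic acid the predominant species crosses at each pKa: below pKa_n the protonated form dominates, above it the deprotonated form does. At pH = 12.7, the predominant species is CO₃²⁻.

CO₃²⁻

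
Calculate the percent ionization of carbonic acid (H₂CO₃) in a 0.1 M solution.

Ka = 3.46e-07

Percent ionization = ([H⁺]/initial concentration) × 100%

Using Ka equilibrium: x² + Ka×x - Ka×C = 0. Solving: [H⁺] = 1.8584e-04. Percent = (1.8584e-04/0.1) × 100

Percent ionization = 0.186%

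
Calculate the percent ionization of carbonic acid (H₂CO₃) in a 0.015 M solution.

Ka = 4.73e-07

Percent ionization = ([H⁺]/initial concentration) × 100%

Using Ka equilibrium: x² + Ka×x - Ka×C = 0. Solving: [H⁺] = 8.3996e-05. Percent = (8.3996e-05/0.015) × 100

Percent ionization = 0.56%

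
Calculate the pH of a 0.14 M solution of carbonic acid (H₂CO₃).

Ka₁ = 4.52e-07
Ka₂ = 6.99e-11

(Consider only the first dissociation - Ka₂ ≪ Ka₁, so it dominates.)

First dissociation dominates. From Ka₁ = [H⁺][HA⁻]/[H₂A], x² + Ka₁·x − Ka₁·C = 0 with C = 0.14 M and Ka₁ = 4.52e-07. Solving: [H⁺] = (−Ka₁ + √(Ka₁² + 4·Ka₁·C)) / 2 = 2.5133e-04 M. pH = -log(2.5133e-04) = 3.60.

pH = 3.60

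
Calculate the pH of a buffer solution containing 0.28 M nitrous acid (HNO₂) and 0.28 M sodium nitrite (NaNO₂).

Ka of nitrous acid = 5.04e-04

pKa = -log(5.04e-04) = 3.30. pH = pKa + log([A⁻]/[HA]) = 3.30 + log(0.28/0.28)

pH = 3.30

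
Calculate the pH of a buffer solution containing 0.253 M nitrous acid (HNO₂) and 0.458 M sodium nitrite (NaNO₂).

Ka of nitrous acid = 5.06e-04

pKa = -log(5.06e-04) = 3.30. pH = pKa + log([A⁻]/[HA]) = 3.30 + log(0.458/0.253)

pH = 3.55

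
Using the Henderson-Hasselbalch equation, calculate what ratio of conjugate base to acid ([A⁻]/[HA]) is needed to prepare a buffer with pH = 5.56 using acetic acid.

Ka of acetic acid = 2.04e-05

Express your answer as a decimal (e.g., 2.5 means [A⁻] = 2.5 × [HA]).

pKa = -log(2.04e-05) = 4.6904. pH = pKa + log([A⁻]/[HA]), so log([A⁻]/[HA]) = pH − pKa = 5.56 − 4.6904 = 0.8696. [A⁻]/[HA] = 10^(0.8696) = 7.41

[A⁻]/[HA] = 7.41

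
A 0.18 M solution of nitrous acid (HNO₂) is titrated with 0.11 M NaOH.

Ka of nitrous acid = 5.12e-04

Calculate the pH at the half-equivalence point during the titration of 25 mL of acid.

At half-equivalence [HA] = [A⁻], so Henderson-Hasselbalch gives pH = pKa = -log(5.12e-04) = 3.29.

pH = pKa = 3.29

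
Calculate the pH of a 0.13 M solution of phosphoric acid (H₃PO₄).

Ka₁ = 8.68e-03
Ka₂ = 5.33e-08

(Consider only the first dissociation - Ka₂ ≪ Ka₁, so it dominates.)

First dissociation dominates. From Ka₁ = [H⁺][HA⁻]/[H₂A], x² + Ka₁·x − Ka₁·C = 0 with C = 0.13 M and Ka₁ = 8.68e-03. Solving: [H⁺] = (−Ka₁ + √(Ka₁² + 4·Ka₁·C)) / 2 = 2.9531e-02 M. pH = -log(2.9531e-02) = 1.53.

pH = 1.53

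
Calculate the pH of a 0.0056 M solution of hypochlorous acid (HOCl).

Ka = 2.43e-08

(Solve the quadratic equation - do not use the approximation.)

x² + Ka×x - Ka×C = 0. Using quadratic formula: [H⁺] = 1.1653e-05

pH = 4.93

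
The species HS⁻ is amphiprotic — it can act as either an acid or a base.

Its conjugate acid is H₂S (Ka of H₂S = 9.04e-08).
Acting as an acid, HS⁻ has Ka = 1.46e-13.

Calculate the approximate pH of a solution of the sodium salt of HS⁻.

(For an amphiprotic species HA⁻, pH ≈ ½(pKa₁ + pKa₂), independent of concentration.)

pKa₁ = -log(9.04e-08) = 7.04; pKa₂ = -log(1.46e-13) = 12.84. For an amphiprotic species, pH ≈ ½(pKa₁ + pKa₂) = ½(7.04 + 12.84) = 9.94.

pH = 9.94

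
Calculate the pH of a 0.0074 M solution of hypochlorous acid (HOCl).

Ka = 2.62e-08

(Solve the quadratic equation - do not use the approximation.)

x² + Ka×x - Ka×C = 0. Using quadratic formula: [H⁺] = 1.3911e-05

pH = 4.86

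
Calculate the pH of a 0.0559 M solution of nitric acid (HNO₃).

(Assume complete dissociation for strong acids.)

[H⁺] = 0.0559 M for strong acid. pH = -log[H⁺] = -log(0.0559)

pH = 1.25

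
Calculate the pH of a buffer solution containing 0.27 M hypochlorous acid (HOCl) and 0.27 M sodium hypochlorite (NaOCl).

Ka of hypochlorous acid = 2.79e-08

pKa = -log(2.79e-08) = 7.55. pH = pKa + log([A⁻]/[HA]) = 7.55 + log(0.27/0.27)

pH = 7.55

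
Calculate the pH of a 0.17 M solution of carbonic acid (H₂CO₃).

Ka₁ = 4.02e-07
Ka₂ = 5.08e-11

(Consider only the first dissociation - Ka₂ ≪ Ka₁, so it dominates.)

First dissociation dominates. From Ka₁ = [H⁺][HA⁻]/[H₂A], x² + Ka₁·x − Ka₁·C = 0 with C = 0.17 M and Ka₁ = 4.02e-07. Solving: [H⁺] = (−Ka₁ + √(Ka₁² + 4·Ka₁·C)) / 2 = 2.6122e-04 M. pH = -log(2.6122e-04) = 3.58.

pH = 3.58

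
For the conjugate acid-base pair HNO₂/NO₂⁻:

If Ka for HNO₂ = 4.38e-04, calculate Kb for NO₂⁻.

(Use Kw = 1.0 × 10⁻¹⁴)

For a conjugate pair Ka × Kb = Kw, so Kb = Kw/Ka = 1.0 × 10⁻¹⁴ / 4.38e-04 = 2.28e-11.

K_b = 2.28e-11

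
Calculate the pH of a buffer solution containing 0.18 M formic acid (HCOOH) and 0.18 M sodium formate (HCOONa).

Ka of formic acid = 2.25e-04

pKa = -log(2.25e-04) = 3.65. pH = pKa + log([A⁻]/[HA]) = 3.65 + log(0.18/0.18)

pH = 3.65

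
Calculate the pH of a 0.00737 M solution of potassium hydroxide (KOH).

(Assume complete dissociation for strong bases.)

[OH⁻] = 0.00737 M for strong base. pOH = -log[OH⁻] = 2.13, pH = 14 - pOH

pH = 11.87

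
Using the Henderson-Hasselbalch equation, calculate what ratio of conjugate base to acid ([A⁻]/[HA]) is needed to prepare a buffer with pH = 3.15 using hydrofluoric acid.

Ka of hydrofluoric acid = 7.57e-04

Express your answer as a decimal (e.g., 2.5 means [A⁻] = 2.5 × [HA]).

pKa = -log(7.57e-04) = 3.1209. pH = pKa + log([A⁻]/[HA]), so log([A⁻]/[HA]) = pH − pKa = 3.15 − 3.1209 = 0.0291. [A⁻]/[HA] = 10^(0.0291) = 1.07

[A⁻]/[HA] = 1.07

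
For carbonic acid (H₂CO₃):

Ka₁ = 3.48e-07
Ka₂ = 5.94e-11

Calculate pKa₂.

pKa₂ = -log(Ka₂) = -log(5.94e-11) = 10.23.

pK_{a2} = 10.23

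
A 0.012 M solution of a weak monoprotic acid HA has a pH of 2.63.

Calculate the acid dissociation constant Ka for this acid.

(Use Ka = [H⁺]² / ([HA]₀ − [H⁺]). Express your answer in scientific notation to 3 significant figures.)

[H⁺] = 10^(−pH) = 10^(−2.63) = 2.344e-03 M. For HA ⇌ H⁺ + A⁻, Ka = [H⁺][A⁻]/[HA] = [H⁺]² / ([HA]₀ − [H⁺]) = (2.344e-03)² / (0.012 − 2.344e-03) = 5.69e-04.

K_a = 5.69e-04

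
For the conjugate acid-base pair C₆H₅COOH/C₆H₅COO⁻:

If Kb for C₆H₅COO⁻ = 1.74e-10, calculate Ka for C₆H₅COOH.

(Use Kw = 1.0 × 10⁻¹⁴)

For a conjugate pair Ka × Kb = Kw, so Ka = Kw/Kb = 1.0 × 10⁻¹⁴ / 1.74e-10 = 5.75e-05.

K_a = 5.75e-05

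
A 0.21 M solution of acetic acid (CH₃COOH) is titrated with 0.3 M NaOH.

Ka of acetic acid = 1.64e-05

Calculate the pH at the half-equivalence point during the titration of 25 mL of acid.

At half-equivalence [HA] = [A⁻], so Henderson-Hasselbalch gives pH = pKa = -log(1.64e-05) = 4.79.

pH = pKa = 4.79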